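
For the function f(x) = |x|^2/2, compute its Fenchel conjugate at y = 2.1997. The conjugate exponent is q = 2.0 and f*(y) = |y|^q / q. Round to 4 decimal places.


The conjugate exponent q satisfies 1/p + 1/q = 1.
p = 2, so q = 2/(2 - 1) = 2.0
|y|^q = 2.1997^2.0 = 4.8387
f*(2.1997) = 4.8387 / 2.0 = 2.4193


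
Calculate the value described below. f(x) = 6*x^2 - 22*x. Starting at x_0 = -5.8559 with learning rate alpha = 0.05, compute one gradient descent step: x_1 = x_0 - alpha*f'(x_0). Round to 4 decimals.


We compute the gradient at x_0 and apply the update.
f'(x) = 12*x - 22
f'(-5.8559) = 12*-5.8559 - 22 = -92.2708
x_1 = -5.8559 - 0.05*-92.2708 = -1.2424


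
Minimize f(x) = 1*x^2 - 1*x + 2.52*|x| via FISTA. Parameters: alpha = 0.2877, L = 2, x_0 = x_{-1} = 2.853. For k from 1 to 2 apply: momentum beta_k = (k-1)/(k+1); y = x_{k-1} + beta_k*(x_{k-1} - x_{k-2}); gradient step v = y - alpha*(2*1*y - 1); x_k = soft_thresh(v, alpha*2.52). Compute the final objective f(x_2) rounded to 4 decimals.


FISTA on f(x) = 1*x^2 - 1*x + 2.52*|x|
L = 2, alpha = 0.2877
Iteration 1: beta = 0.0, y = 2.853 + 0.0*(2.853 - 2.853) = 2.853
  grad(y) = 4.706, v = y - alpha*grad = 1.4991
  prox(v) = soft_thresh(1.4991, 0.725) = 0.7741
Iteration 2: beta = 0.3333, y = 0.7741 + 0.3333*(0.7741 - 2.853) = 0.0811
  grad(y) = -0.8378, v = y - alpha*grad = 0.3221
  prox(v) = soft_thresh(0.3221, 0.725) = 0.0
f(x_2) = 1*0.0^2 - 1*0.0 + 2.52*|0.0| = 0.0


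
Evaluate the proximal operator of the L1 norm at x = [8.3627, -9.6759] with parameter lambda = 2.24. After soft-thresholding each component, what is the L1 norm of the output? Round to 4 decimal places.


Soft-thresholding with lambda = 2.24:
prox(8.3627) = sign(8.3627)*max(|8.3627| - 2.24, 0) = 6.1227
prox(-9.6759) = sign(-9.6759)*max(|-9.6759| - 2.24, 0) = -7.4359
prox(x) = [6.1227, -7.4359]
||prox(x)||_1 = 6.1227 + 7.4359 = 13.5586


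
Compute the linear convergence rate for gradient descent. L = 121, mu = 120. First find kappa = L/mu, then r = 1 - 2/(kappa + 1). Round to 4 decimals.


Step 1: Compute the condition number.
kappa = L/mu = 121/120 = 1.0083
Step 2: Compute the convergence rate.
r = 1 - 2/(kappa + 1) = 1 - 2*mu/(L + mu) = (L - mu)/(L + mu) = 1/241 = 0.0041


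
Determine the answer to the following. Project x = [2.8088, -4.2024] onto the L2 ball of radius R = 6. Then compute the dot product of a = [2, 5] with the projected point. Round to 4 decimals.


Step 1: Compute ||x|| (intermediates to 6 decimals).
||x|| = sqrt(2.8088^2 + (-4.2024)^2) = 5.054654
Step 2: Project.
Since ||x|| <= R, proj = x (no scaling needed).
proj(x) = [2.8088, -4.2024]
Step 3: Dot product.
a^T * proj(x) = 2*2.8088 + 5*(-4.2024) = -15.3944


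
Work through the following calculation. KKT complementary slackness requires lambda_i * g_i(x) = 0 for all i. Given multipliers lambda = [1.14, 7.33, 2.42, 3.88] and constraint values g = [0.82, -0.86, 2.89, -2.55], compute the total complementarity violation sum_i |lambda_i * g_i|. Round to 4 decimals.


KKT complementary slackness check:
lambda_1 * g_1 = 1.14 * 0.82 = 0.9348
lambda_2 * g_2 = 7.33 * -0.86 = -6.3038
lambda_3 * g_3 = 2.42 * 2.89 = 6.9938
lambda_4 * g_4 = 3.88 * -2.55 = -9.894
Total violation = 0.9348 + 6.3038 + 6.9938 + 9.894 = 24.1264


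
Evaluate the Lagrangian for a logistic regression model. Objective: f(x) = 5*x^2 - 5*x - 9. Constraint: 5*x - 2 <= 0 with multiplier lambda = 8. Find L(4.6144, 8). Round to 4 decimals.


Step 1: Evaluate f(x).
f(4.6144) = 5*4.6144^2 - 5*4.6144 - 9 = 74.3914
Step 2: Evaluate g(x).
g(4.6144) = 5*4.6144 - 2 = 21.072
Step 3: Compute Lagrangian.
L = 74.3914 + 8*21.072 = 242.9674


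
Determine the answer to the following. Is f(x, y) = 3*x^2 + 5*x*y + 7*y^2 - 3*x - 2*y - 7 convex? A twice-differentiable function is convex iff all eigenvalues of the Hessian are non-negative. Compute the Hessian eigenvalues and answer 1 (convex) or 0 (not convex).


The Hessian of f(x,y) = 3*x^2 + 5*x*y + 7*y^2 - 3*x - 2*y - 7 is:
H = [[6, 5], [5, 14]]
Trace = 6 + 14 = 20
Determinant = 6*14 - (5)^2 = 59
Discriminant = (20)^2 - 4*59 = 164.0
Eigenvalues: lambda_1 = 3.5969, lambda_2 = 16.4031
The function is convex.

1


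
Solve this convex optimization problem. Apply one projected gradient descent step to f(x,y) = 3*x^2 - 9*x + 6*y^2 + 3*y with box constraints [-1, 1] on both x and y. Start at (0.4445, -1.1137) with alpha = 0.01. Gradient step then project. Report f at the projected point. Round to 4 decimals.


Step 1: Compute gradient at (0.4445, -1.1137).
grad_x = 2*3*0.4445 - 9 = -6.333
grad_y = 2*6*-1.1137 + 3 = -10.3644
Step 2: Gradient step.
x_raw = 0.4445 - 0.01*-6.333 = 0.5078
y_raw = -1.1137 - 0.01*-10.3644 = -1.0101
Step 3: Project onto [-1, 1].
x_proj = clip(0.5078) = 0.5078
y_proj = clip(-1.0101) = -1.0
Step 4: Evaluate f.
f(0.5078, -1.0) = -0.7968


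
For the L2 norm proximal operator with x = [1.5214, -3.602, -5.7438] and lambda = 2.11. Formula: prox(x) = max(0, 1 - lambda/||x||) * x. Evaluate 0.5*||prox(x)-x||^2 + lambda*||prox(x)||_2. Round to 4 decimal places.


Step 1: Compute ||x||.
||x|| = 6.9484
Step 2: Compute scaling factor.
scale = max(0, 1 - 2.11/6.9484) = 0.6963
Step 3: prox(x) = [1.0594, -2.5082, -3.9996]
||prox(x)|| = 4.8384
Step 4: Proximal objective.
0.5*||prox-x||^2 = 2.2261
lambda*||prox|| = 10.209
Total = 12.4351


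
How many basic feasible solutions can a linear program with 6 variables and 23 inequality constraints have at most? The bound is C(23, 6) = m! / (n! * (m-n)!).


Each vertex corresponds to some choice of n active constraints out of m, so the number of vertices is at most C(m, n) = m! / (n!(m-n)!).
m = 23, n = 6
Numerator: 23 * 22 * 21 * 20 * 19 * 18
Denominator: 6! = 720
C(23, 6) = 100947


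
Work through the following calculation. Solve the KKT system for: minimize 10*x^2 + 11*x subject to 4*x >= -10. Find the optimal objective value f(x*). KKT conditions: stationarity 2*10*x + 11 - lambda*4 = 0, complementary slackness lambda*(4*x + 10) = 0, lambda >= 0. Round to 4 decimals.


Step 1: Try lambda = 0 (constraint inactive).
Stationarity: 2*10*x + 11 = 0
x* = -11/(2*10) = -0.55
Check constraint: 4*-0.55 = -2.2 >= -10 -- satisfied.
Step 2: Compute optimal value.
f(x*) = 10*(-0.55)^2 + 11*(-0.55) = -3.025


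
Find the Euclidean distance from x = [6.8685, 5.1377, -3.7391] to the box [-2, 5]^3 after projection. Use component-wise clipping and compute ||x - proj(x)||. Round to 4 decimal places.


Project each component onto [-2, 5].
clip(6.8685) = 5.0, clip(5.1377) = 5.0, clip(-3.7391) = -2.0
Projection = [5.0, 5.0, -2.0]
Squared diffs: [3.4913, 0.019, 3.0245]
Distance = sqrt(6.5348) = 2.5563


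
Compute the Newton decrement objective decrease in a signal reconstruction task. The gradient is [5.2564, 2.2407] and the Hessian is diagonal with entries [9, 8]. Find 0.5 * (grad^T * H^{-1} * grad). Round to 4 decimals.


Step 1: H is diagonal, so H^(-1) * g = [0.584, 0.2801].
Step 2: g^T H^(-1) g = sum_i g_i^2 / H_ii
  = (5.2564)^2/9 + (2.2407)^2/8
  = 3.07 + 0.6276 = 3.6976
Step 3: Objective decrease = 0.5 * g^T H^(-1) g = 1.8488


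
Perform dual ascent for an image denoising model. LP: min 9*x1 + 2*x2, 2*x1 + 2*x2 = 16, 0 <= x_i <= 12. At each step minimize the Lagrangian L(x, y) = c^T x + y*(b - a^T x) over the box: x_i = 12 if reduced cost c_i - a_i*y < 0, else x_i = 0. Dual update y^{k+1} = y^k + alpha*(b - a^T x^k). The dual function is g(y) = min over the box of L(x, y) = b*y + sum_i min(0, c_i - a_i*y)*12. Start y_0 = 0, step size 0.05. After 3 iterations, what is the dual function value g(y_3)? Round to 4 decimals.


Dual ascent for LP: min 9*x1 + 2*x2, 2*x1 + 2*x2 = 16, 0 <= x_i <= 12
Step 1: y^k = 0.0, reduced costs: (9.0, 2.0)
  x^k = (0.0, 0.0), subgradient = b - a^T x = 16.0
  y^{k+1} = 0.0 + 0.05*16.0 = 0.8
Step 2: y^k = 0.8, reduced costs: (7.4, 0.4)
  x^k = (0.0, 0.0), subgradient = b - a^T x = 16.0
  y^{k+1} = 0.8 + 0.05*16.0 = 1.6
Step 3: y^k = 1.6, reduced costs: (5.8, -1.2)
  x^k = (0.0, 12.0), subgradient = b - a^T x = -8.0
  y^{k+1} = 1.6 + 0.05*-8.0 = 1.2
Dual objective at y_3 = 1.2: reduced costs (6.6, -0.4), box minimizer x = (0.0, 12.0)
g(y_3) = b*y + (c1 - a1*y)*x1 + (c2 - a2*y)*x2 = 16*1.2 + 6.6*0.0 + (-0.4)*12.0 = 19.2 + 0.0 - 4.8 = 14.4


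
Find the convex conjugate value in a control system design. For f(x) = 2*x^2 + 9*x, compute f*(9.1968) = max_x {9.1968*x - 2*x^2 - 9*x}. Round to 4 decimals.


f*(y) = sup_x {y*x - a*x^2 - b*x} = sup_x {(y-b)*x - a*x^2}
FOC: (y - b) - 2a*x = 0 => x* = (y - b)/(2a)
x* = (9.1968 - 9)/(2*2) = 0.0492
f*(9.1968) = (y-b)^2/(4a) = (9.1968 - 9)^2/(4*2)
= 0.0387/8 = 0.0048


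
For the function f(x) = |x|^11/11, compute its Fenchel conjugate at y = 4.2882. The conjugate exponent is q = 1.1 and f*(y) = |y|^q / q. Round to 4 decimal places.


The conjugate exponent q satisfies 1/p + 1/q = 1.
p = 11, so q = 11/(11 - 1) = 1.1
|y|^q = 4.2882^1.1 = 4.9602
f*(4.2882) = 4.9602 / 1.1 = 4.5093


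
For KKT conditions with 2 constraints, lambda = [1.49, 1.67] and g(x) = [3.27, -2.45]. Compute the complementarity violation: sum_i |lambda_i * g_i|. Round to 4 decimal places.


KKT complementary slackness check:
lambda_1 * g_1 = 1.49 * 3.27 = 4.8723
lambda_2 * g_2 = 1.67 * -2.45 = -4.0915
Total violation = 4.8723 + 4.0915 = 8.9638


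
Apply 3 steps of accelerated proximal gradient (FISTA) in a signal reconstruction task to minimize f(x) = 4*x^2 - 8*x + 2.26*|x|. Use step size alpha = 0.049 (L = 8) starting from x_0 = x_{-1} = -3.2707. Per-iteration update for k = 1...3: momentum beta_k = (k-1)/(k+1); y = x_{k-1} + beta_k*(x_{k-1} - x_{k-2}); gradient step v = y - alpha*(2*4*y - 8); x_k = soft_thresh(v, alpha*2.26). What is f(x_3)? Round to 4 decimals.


FISTA on f(x) = 4*x^2 - 8*x + 2.26*|x|
L = 8, alpha = 0.049
Iteration 1: beta = 0.0, y = -3.2707 + 0.0*(-3.2707 + 3.2707) = -3.2707
  grad(y) = -34.1656, v = y - alpha*grad = -1.5966
  prox(v) = soft_thresh(-1.5966, 0.1107) = -1.4858
Iteration 2: beta = 0.3333, y = -1.4858 + 0.3333*(-1.4858 + 3.2707) = -0.8909
  grad(y) = -15.1272, v = y - alpha*grad = -0.1497
  prox(v) = soft_thresh(-0.1497, 0.1107) = -0.0389
Iteration 3: beta = 0.5, y = -0.0389 + 0.5*(-0.0389 + 1.4858) = 0.6845
  grad(y) = -2.5237, v = y - alpha*grad = 0.8082
  prox(v) = soft_thresh(0.8082, 0.1107) = 0.6975
f(x_3) = 4*0.6975^2 - 8*0.6975 + 2.26*|0.6975| = -2.0576


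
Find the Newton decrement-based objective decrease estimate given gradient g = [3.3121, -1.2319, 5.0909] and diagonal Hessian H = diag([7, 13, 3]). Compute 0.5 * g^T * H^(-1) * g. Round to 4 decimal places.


Step 1: H is diagonal, so H^(-1) * g = [0.4732, -0.0948, 1.697].
Step 2: g^T H^(-1) g = sum_i g_i^2 / H_ii
  = (3.3121)^2/7 + (-1.2319)^2/13 + (5.0909)^2/3
  = 1.5671 + 0.1167 + 8.6391 = 10.323
Step 3: Objective decrease = 0.5 * g^T H^(-1) g = 5.1615


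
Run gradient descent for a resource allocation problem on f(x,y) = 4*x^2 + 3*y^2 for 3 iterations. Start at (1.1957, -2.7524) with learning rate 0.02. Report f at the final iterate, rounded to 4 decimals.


Gradient descent on f(x,y) = 4*x^2 + 3*y^2.
Starting point: (1.1957, -2.7524), alpha = 0.02
Step 1: grad_x = 2*4*1.1957 = 9.5656, grad_y = 2*3*-2.7524 = -16.5144
  x_1 = 1.1957 - 0.02*9.5656 = 1.0044
  y_1 = -2.7524 - 0.02*-16.5144 = -2.4221
Step 2: grad_x = 2*4*1.0044 = 8.0351, grad_y = 2*3*-2.4221 = -14.5327
  x_2 = 1.0044 - 0.02*8.0351 = 0.8437
  y_2 = -2.4221 - 0.02*-14.5327 = -2.1315
Step 3: grad_x = 2*4*0.8437 = 6.7495, grad_y = 2*3*-2.1315 = -12.7888
  x_3 = 0.8437 - 0.02*6.7495 = 0.7087
  y_3 = -2.1315 - 0.02*-12.7888 = -1.8757
f(0.7087, -1.8757) = 4*0.7087^2 + 3*(-1.8757)^2 = 12.5636


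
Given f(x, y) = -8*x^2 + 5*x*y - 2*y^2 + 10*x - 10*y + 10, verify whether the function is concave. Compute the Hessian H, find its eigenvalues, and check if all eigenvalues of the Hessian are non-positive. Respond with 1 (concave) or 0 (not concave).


The Hessian of f(x,y) = -8*x^2 + 5*x*y - 2*y^2 + 10*x - 10*y + 10 is:
H = [[-16, 5], [5, -4]]
Trace = -16 - 4 = -20
Determinant = -16*-4 - (5)^2 = 39
Discriminant = (-20)^2 - 4*39 = 244.0
Eigenvalues: lambda_1 = -17.8102, lambda_2 = -2.1898
The function is concave.

1


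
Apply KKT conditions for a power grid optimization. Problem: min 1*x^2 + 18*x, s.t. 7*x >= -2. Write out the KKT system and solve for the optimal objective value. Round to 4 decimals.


Step 1: Try lambda = 0 (constraint inactive).
x_unc = -18/(2*1) = -9.0
Check: 7*-9.0 = -63.0 < -2 -- violated!
Step 2: Constraint must be active: 7*x = -2
x* = -2/7 = -0.2857 (rounded; the exact value -2/7 is used below)
lambda = (2*1*(-2/7) + 18)/7 = 2.4898
Step 3: Compute optimal value.
f(x*) = 1*(-2/7)^2 + 18*(-2/7) = -5.0612


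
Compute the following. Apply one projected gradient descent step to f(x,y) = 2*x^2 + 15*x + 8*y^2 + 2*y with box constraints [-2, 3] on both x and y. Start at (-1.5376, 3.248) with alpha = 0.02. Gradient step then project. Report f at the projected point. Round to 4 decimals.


Step 1: Compute gradient at (-1.5376, 3.248).
grad_x = 2*2*-1.5376 + 15 = 8.8496
grad_y = 2*8*3.248 + 2 = 53.968
Step 2: Gradient step.
x_raw = -1.5376 - 0.02*8.8496 = -1.7146
y_raw = 3.248 - 0.02*53.968 = 2.1686
Step 3: Project onto [-2, 3].
x_proj = clip(-1.7146) = -1.7146
y_proj = clip(2.1686) = 2.1686
Step 4: Evaluate f.
f(-1.7146, 2.1686) = 22.122


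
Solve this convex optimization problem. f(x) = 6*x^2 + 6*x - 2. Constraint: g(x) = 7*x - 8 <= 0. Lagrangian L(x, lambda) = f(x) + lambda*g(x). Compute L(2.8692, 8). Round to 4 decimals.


Step 1: Evaluate f(x).
f(2.8692) = 6*2.8692^2 + 6*2.8692 - 2 = 64.6091
Step 2: Evaluate g(x).
g(2.8692) = 7*2.8692 - 8 = 12.0844
Step 3: Compute Lagrangian.
L = 64.6091 + 8*12.0844 = 161.2843


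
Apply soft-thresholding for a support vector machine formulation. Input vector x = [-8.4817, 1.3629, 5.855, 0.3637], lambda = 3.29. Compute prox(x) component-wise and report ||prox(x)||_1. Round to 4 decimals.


Soft-thresholding with lambda = 3.29:
prox(-8.4817) = sign(-8.4817)*max(|-8.4817| - 3.29, 0) = -5.1917
prox(1.3629) = sign(1.3629)*max(|1.3629| - 3.29, 0) = 0.0
prox(5.855) = sign(5.855)*max(|5.855| - 3.29, 0) = 2.565
prox(0.3637) = sign(0.3637)*max(|0.3637| - 3.29, 0) = 0.0
prox(x) = [-5.1917, 0.0, 2.565, 0.0]
||prox(x)||_1 = 5.1917 + 0.0 + 2.565 + 0.0 = 7.7567


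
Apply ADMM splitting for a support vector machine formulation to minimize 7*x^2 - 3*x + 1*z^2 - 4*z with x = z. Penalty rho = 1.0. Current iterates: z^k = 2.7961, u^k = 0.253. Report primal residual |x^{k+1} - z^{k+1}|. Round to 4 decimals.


ADMM iteration with rho = 1.0, z^k = 2.7961, u^k = 0.253
Step 1: x-update.
Minimize 7*x^2 - 3*x + (1.0/2)*(x - 2.7961 + 0.253)^2
FOC: (2*7 + 1.0)*x = 3 + 1.0*(2.7961 - 0.253)
x^{k+1} = 0.3695
Step 2: z-update.
Minimize 1*z^2 - 4*z + (1.0/2)*(0.3695 - z + 0.253)^2
FOC: (2*1 + 1.0)*z = 4 + 1.0*(0.3695 + 0.253)
z^{k+1} = 1.5408
Step 3: u-update.
u^{k+1} = 0.253 + 0.3695 - 1.5408 = -0.9183
Step 4: Primal residual = |0.3695 - 1.5408| = 1.1713


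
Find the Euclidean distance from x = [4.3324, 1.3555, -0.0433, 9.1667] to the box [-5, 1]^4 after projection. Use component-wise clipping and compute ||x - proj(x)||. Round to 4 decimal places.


Project each component onto [-5, 1].
clip(4.3324) = 1.0, clip(1.3555) = 1.0, clip(-0.0433) = -0.0433, clip(9.1667) = 1.0
Projection = [1.0, 1.0, -0.0433, 1.0]
Squared diffs: [11.1049, 0.1264, 0.0, 66.695]
Distance = sqrt(77.9263) = 8.8276


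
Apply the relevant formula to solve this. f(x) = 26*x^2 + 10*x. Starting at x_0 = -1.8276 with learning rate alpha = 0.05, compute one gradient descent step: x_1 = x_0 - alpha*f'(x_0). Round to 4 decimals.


We compute the gradient at x_0 and apply the update.
f'(x) = 52*x + 10
f'(-1.8276) = 52*-1.8276 + 10 = -85.0352
x_1 = -1.8276 - 0.05*-85.0352 = 2.4242


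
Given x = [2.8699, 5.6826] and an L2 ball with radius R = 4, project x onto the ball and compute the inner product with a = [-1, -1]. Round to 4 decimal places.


Step 1: Compute ||x|| (intermediates to 6 decimals).
||x|| = sqrt(2.8699^2 + 5.6826^2) = 6.366182
Step 2: Project.
Since ||x|| > R, scale = R/||x|| = 4/6.366182 = 0.62832, proj(x) = scale * x
proj(x) = [1.803216, 3.570491]
Step 3: Dot product.
a^T * proj(x) = -1*1.803216 - 1*3.570491 = -5.3737


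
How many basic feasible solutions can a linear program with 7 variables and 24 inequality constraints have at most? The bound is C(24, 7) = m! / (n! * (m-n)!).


Each vertex corresponds to some choice of n active constraints out of m, so the number of vertices is at most C(m, n) = m! / (n!(m-n)!).
m = 24, n = 7
Numerator: 24 * 23 * 22 * 21 * 20 * 19 * 18
Denominator: 7! = 5040
C(24, 7) = 346104


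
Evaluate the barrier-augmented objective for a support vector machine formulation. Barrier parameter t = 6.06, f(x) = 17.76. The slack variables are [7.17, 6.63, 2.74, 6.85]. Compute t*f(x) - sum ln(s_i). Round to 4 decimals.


Step 1: Compute log-barrier.
ln values: [1.9699, 1.8916, 1.008, 1.9242]
phi = -(1.9699 + 1.8916 + 1.008 + 1.9242) = -6.7937
Step 2: Compute augmented objective.
t*f(x) = 6.06*17.76 = 107.6256
Total = 107.6256 - 6.7937 = 100.8319


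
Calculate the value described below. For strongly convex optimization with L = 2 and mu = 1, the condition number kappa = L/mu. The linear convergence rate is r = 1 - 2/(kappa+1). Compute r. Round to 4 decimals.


Step 1: Compute the condition number.
kappa = L/mu = 2/1 = 2.0
Step 2: Compute the convergence rate.
r = 1 - 2/(kappa + 1) = 1 - 2*mu/(L + mu) = (L - mu)/(L + mu) = 1/3 = 0.3333


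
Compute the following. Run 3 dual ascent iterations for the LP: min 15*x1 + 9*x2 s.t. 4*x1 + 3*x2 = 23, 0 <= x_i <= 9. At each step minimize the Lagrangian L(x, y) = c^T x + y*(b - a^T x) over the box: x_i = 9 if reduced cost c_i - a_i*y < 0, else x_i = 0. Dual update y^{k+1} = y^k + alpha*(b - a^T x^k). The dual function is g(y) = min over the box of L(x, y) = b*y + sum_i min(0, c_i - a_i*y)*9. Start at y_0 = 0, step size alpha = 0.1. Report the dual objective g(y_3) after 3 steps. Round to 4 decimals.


Dual ascent for LP: min 15*x1 + 9*x2, 4*x1 + 3*x2 = 23, 0 <= x_i <= 9
Step 1: y^k = 0.0, reduced costs: (15.0, 9.0)
  x^k = (0.0, 0.0), subgradient = b - a^T x = 23.0
  y^{k+1} = 0.0 + 0.1*23.0 = 2.3
Step 2: y^k = 2.3, reduced costs: (5.8, 2.1)
  x^k = (0.0, 0.0), subgradient = b - a^T x = 23.0
  y^{k+1} = 2.3 + 0.1*23.0 = 4.6
Step 3: y^k = 4.6, reduced costs: (-3.4, -4.8)
  x^k = (9.0, 9.0), subgradient = b - a^T x = -40.0
  y^{k+1} = 4.6 + 0.1*-40.0 = 0.6
Dual objective at y_3 = 0.6: reduced costs (12.6, 7.2), box minimizer x = (0.0, 0.0)
g(y_3) = b*y + (c1 - a1*y)*x1 + (c2 - a2*y)*x2 = 23*0.6 + 12.6*0.0 + 7.2*0.0 = 13.8 + 0.0 + 0.0 = 13.8


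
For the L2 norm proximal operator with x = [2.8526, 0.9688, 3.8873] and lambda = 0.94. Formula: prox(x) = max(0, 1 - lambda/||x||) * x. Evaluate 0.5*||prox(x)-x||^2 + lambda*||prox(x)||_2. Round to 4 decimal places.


Step 1: Compute ||x||.
||x|| = 4.918
Step 2: Compute scaling factor.
scale = max(0, 1 - 0.94/4.918) = 0.8089
Step 3: prox(x) = [2.3074, 0.7836, 3.1443]
||prox(x)|| = 3.978
Step 4: Proximal objective.
0.5*||prox-x||^2 = 0.4418
lambda*||prox|| = 3.7393
Total = 4.1811


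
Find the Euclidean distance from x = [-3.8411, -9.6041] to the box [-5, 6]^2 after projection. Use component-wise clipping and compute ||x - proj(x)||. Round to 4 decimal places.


Project each component onto [-5, 6].
clip(-3.8411) = -3.8411, clip(-9.6041) = -5.0
Projection = [-3.8411, -5.0]
Squared diffs: [0.0, 21.1977]
Distance = sqrt(21.1977) = 4.6041


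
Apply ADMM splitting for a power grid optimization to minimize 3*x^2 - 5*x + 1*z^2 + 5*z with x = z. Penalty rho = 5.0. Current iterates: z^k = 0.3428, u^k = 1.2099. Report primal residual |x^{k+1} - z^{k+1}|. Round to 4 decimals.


ADMM iteration with rho = 5.0, z^k = 0.3428, u^k = 1.2099
Step 1: x-update.
Minimize 3*x^2 - 5*x + (5.0/2)*(x - 0.3428 + 1.2099)^2
FOC: (2*3 + 5.0)*x = 5 + 5.0*(0.3428 - 1.2099)
x^{k+1} = 0.0604
Step 2: z-update.
Minimize 1*z^2 + 5*z + (5.0/2)*(0.0604 - z + 1.2099)^2
FOC: (2*1 + 5.0)*z = -5 + 5.0*(0.0604 + 1.2099)
z^{k+1} = 0.1931
Step 3: u-update.
u^{k+1} = 1.2099 + 0.0604 - 0.1931 = 1.0772
Step 4: Primal residual = |0.0604 - 0.1931| = 0.1327


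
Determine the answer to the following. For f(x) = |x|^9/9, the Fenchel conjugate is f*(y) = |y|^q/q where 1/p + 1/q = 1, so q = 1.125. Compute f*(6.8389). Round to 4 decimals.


The conjugate exponent q satisfies 1/p + 1/q = 1.
p = 9, so q = 9/(9 - 1) = 1.125
|y|^q = 6.8389^1.125 = 8.6968
f*(6.8389) = 8.6968 / 1.125 = 7.7305


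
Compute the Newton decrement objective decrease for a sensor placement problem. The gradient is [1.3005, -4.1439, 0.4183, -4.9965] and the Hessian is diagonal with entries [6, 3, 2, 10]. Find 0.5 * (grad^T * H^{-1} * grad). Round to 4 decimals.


Step 1: H is diagonal, so H^(-1) * g = [0.2168, -1.3813, 0.2092, -0.4997].
Step 2: g^T H^(-1) g = sum_i g_i^2 / H_ii
  = (1.3005)^2/6 + (-4.1439)^2/3 + (0.4183)^2/2 + (-4.9965)^2/10
  = 0.2819 + 5.724 + 0.0875 + 2.4965 = 8.5898
Step 3: Objective decrease = 0.5 * g^T H^(-1) g = 4.2949


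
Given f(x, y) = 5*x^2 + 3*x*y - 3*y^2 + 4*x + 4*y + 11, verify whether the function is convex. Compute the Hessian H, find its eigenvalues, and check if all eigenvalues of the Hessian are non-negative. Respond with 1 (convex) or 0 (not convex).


The Hessian of f(x,y) = 5*x^2 + 3*x*y - 3*y^2 + 4*x + 4*y + 11 is:
H = [[10, 3], [3, -6]]
Trace = 10 - 6 = 4
Determinant = 10*-6 - (3)^2 = -69
Discriminant = (4)^2 - 4*-69 = 292.0
Eigenvalues: lambda_1 = -6.544, lambda_2 = 10.544
The function is not convex.

0


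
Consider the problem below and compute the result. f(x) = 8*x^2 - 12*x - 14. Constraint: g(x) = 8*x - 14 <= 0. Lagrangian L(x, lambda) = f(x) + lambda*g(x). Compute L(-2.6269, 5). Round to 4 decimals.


Step 1: Evaluate f(x).
f(-2.6269) = 8*(-2.6269)^2 - 12*(-2.6269) - 14 = 72.7276
Step 2: Evaluate g(x).
g(-2.6269) = 8*-2.6269 - 14 = -35.0152
Step 3: Compute Lagrangian.
L = 72.7276 + 5*-35.0152 = -102.3484


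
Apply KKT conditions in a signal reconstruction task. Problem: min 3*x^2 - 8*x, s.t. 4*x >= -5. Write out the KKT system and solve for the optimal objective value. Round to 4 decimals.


Step 1: Try lambda = 0 (constraint inactive).
Stationarity: 2*3*x - 8 = 0
x* = 8/(2*3) = 4/3 = 1.3333 (rounded; the exact value 4/3 is used below)
Check constraint: 4*1.3333 = 5.3332 >= -5 -- satisfied.
Step 2: Compute optimal value.
f(x*) = 3*(4/3)^2 - 8*(4/3) = -5.3333


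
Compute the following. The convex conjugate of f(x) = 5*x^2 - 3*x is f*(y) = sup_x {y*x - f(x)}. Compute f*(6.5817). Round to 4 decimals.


f*(y) = sup_x {y*x - a*x^2 - b*x} = sup_x {(y-b)*x - a*x^2}
FOC: (y - b) - 2a*x = 0 => x* = (y - b)/(2a)
x* = (6.5817 + 3)/(2*5) = 0.9582
f*(6.5817) = (y-b)^2/(4a) = (6.5817 + 3)^2/(4*5)
= 91.809/20 = 4.5904


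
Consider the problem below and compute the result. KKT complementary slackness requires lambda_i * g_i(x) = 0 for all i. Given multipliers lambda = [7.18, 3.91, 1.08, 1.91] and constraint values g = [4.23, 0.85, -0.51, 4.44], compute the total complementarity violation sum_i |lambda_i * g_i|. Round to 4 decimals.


KKT complementary slackness check:
lambda_1 * g_1 = 7.18 * 4.23 = 30.3714
lambda_2 * g_2 = 3.91 * 0.85 = 3.3235
lambda_3 * g_3 = 1.08 * -0.51 = -0.5508
lambda_4 * g_4 = 1.91 * 4.44 = 8.4804
Total violation = 30.3714 + 3.3235 + 0.5508 + 8.4804 = 42.7261


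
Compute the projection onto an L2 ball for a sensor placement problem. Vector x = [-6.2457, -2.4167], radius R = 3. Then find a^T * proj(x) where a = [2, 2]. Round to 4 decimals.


Step 1: Compute ||x|| (intermediates to 6 decimals).
||x|| = sqrt((-6.2457)^2 + (-2.4167)^2) = 6.696955
Step 2: Project.
Since ||x|| > R, scale = R/||x|| = 3/6.696955 = 0.447965, proj(x) = scale * x
proj(x) = [-2.797855, -1.082597]
Step 3: Dot product.
a^T * proj(x) = 2*(-2.797855) + 2*(-1.082597) = -7.7609


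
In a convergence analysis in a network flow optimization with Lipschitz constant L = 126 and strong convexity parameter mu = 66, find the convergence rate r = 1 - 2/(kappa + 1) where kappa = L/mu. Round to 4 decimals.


Step 1: Compute the condition number.
kappa = L/mu = 126/66 = 1.9091
Step 2: Compute the convergence rate.
r = 1 - 2/(kappa + 1) = 1 - 2*mu/(L + mu) = (L - mu)/(L + mu) = 60/192 = 0.3125


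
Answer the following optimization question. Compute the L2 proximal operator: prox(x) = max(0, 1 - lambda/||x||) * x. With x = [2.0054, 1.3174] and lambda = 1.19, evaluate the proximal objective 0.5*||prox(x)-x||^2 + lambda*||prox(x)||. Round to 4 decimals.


Step 1: Compute ||x||.
||x|| = 2.3994
Step 2: Compute scaling factor.
scale = max(0, 1 - 1.19/2.3994) = 0.504
Step 3: prox(x) = [1.0108, 0.664]
||prox(x)|| = 1.2094
Step 4: Proximal objective.
0.5*||prox-x||^2 = 0.7081
lambda*||prox|| = 1.4392
Total = 2.1472


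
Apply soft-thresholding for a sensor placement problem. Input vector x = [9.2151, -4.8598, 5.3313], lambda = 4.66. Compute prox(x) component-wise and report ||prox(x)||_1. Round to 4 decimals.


Soft-thresholding with lambda = 4.66:
prox(9.2151) = sign(9.2151)*max(|9.2151| - 4.66, 0) = 4.5551
prox(-4.8598) = sign(-4.8598)*max(|-4.8598| - 4.66, 0) = -0.1998
prox(5.3313) = sign(5.3313)*max(|5.3313| - 4.66, 0) = 0.6713
prox(x) = [4.5551, -0.1998, 0.6713]
||prox(x)||_1 = 4.5551 + 0.1998 + 0.6713 = 5.4262


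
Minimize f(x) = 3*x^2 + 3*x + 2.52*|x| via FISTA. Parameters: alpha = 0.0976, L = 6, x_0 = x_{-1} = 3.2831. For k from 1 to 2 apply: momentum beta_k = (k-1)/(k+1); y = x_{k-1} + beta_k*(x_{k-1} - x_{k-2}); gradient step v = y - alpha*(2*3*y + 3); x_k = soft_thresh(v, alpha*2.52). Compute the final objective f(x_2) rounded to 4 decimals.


FISTA on f(x) = 3*x^2 + 3*x + 2.52*|x|
L = 6, alpha = 0.0976
Iteration 1: beta = 0.0, y = 3.2831 + 0.0*(3.2831 - 3.2831) = 3.2831
  grad(y) = 22.6986, v = y - alpha*grad = 1.0677
  prox(v) = soft_thresh(1.0677, 0.246) = 0.8218
Iteration 2: beta = 0.3333, y = 0.8218 + 0.3333*(0.8218 - 3.2831) = 0.0013
  grad(y) = 3.0079, v = y - alpha*grad = -0.2923
  prox(v) = soft_thresh(-0.2923, 0.246) = -0.0463
f(x_2) = 3*(-0.0463)^2 + 3*(-0.0463) + 2.52*|-0.0463| = -0.0158


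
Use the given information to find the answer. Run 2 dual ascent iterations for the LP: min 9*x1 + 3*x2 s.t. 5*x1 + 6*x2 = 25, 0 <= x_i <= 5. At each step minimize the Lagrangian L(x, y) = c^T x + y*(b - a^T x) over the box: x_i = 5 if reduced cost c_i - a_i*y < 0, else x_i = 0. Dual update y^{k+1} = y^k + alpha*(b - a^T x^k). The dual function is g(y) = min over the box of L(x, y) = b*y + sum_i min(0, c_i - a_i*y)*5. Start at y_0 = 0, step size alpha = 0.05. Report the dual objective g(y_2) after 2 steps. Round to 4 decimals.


Dual ascent for LP: min 9*x1 + 3*x2, 5*x1 + 6*x2 = 25, 0 <= x_i <= 5
Step 1: y^k = 0.0, reduced costs: (9.0, 3.0)
  x^k = (0.0, 0.0), subgradient = b - a^T x = 25.0
  y^{k+1} = 0.0 + 0.05*25.0 = 1.25
Step 2: y^k = 1.25, reduced costs: (2.75, -4.5)
  x^k = (0.0, 5.0), subgradient = b - a^T x = -5.0
  y^{k+1} = 1.25 + 0.05*-5.0 = 1.0
Dual objective at y_2 = 1.0: reduced costs (4.0, -3.0), box minimizer x = (0.0, 5.0)
g(y_2) = b*y + (c1 - a1*y)*x1 + (c2 - a2*y)*x2 = 25*1.0 + 4.0*0.0 + (-3.0)*5.0 = 25.0 + 0.0 - 15.0 = 10.0


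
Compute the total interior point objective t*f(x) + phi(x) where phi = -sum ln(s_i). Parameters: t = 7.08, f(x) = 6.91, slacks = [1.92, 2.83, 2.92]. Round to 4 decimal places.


Step 1: Compute log-barrier.
ln values: [0.6523, 1.0403, 1.0716]
phi = -(0.6523 + 1.0403 + 1.0716) = -2.7642
Step 2: Compute augmented objective.
t*f(x) = 7.08*6.91 = 48.9228
Total = 48.9228 - 2.7642 = 46.1586


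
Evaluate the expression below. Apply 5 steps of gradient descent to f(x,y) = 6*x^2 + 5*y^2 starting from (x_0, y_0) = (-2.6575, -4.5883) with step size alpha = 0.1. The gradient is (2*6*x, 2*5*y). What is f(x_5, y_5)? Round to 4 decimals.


Gradient descent on f(x,y) = 6*x^2 + 5*y^2.
Starting point: (-2.6575, -4.5883), alpha = 0.1
Step 1: grad_x = 2*6*-2.6575 = -31.89, grad_y = 2*5*-4.5883 = -45.883
  x_1 = -2.6575 - 0.1*-31.89 = 0.5315
  y_1 = -4.5883 - 0.1*-45.883 = 0.0
Step 2: grad_x = 2*6*0.5315 = 6.378, grad_y = 2*5*0.0 = 0.0
  x_2 = 0.5315 - 0.1*6.378 = -0.1063
  y_2 = 0.0 - 0.1*0.0 = 0.0
Step 3: grad_x = 2*6*-0.1063 = -1.2756, grad_y = 2*5*0.0 = 0.0
  x_3 = -0.1063 - 0.1*-1.2756 = 0.0213
  y_3 = 0.0 - 0.1*0.0 = 0.0
Step 4: grad_x = 2*6*0.0213 = 0.2551, grad_y = 2*5*0.0 = 0.0
  x_4 = 0.0213 - 0.1*0.2551 = -0.0043
  y_4 = 0.0 - 0.1*0.0 = 0.0
Step 5: grad_x = 2*6*-0.0043 = -0.051, grad_y = 2*5*0.0 = 0.0
  x_5 = -0.0043 - 0.1*-0.051 = 0.0009
  y_5 = 0.0 - 0.1*0.0 = 0.0
f(0.0009, 0.0) = 6*0.0009^2 + 5*0.0^2 = 0.0


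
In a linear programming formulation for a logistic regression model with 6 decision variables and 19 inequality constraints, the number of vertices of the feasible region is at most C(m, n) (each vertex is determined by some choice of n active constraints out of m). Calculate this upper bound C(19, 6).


Each vertex corresponds to some choice of n active constraints out of m, so the number of vertices is at most C(m, n) = m! / (n!(m-n)!).
m = 19, n = 6
Numerator: 19 * 18 * 17 * 16 * 15 * 14
Denominator: 6! = 720
C(19, 6) = 27132


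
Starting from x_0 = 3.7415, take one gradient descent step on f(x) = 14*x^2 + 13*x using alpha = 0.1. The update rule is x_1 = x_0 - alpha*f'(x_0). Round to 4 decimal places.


We compute the gradient at x_0 and apply the update.
f'(x) = 28*x + 13
f'(3.7415) = 28*3.7415 + 13 = 117.762
x_1 = 3.7415 - 0.1*117.762 = -8.0347


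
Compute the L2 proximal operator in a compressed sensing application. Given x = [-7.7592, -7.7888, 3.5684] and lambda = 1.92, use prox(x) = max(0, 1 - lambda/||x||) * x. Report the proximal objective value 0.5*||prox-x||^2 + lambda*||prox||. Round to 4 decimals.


Step 1: Compute ||x||.
||x|| = 11.5587
Step 2: Compute scaling factor.
scale = max(0, 1 - 1.92/11.5587) = 0.8339
Step 3: prox(x) = [-6.4703, -6.495, 2.9757]
||prox(x)|| = 9.6387
Step 4: Proximal objective.
0.5*||prox-x||^2 = 1.8432
lambda*||prox|| = 18.5063
Total = 20.3495


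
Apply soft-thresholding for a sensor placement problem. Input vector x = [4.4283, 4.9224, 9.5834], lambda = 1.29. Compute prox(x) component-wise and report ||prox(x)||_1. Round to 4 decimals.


Soft-thresholding with lambda = 1.29:
prox(4.4283) = sign(4.4283)*max(|4.4283| - 1.29, 0) = 3.1383
prox(4.9224) = sign(4.9224)*max(|4.9224| - 1.29, 0) = 3.6324
prox(9.5834) = sign(9.5834)*max(|9.5834| - 1.29, 0) = 8.2934
prox(x) = [3.1383, 3.6324, 8.2934]
||prox(x)||_1 = 3.1383 + 3.6324 + 8.2934 = 15.0641


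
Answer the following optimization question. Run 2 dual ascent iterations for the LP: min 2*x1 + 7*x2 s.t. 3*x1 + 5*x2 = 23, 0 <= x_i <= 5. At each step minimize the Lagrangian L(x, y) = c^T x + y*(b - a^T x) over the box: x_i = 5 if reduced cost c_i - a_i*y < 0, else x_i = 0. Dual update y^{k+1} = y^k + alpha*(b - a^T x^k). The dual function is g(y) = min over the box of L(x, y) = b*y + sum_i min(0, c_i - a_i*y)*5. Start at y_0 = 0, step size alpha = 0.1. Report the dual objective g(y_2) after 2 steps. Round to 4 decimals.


Dual ascent for LP: min 2*x1 + 7*x2, 3*x1 + 5*x2 = 23, 0 <= x_i <= 5
Step 1: y^k = 0.0, reduced costs: (2.0, 7.0)
  x^k = (0.0, 0.0), subgradient = b - a^T x = 23.0
  y^{k+1} = 0.0 + 0.1*23.0 = 2.3
Step 2: y^k = 2.3, reduced costs: (-4.9, -4.5)
  x^k = (5.0, 5.0), subgradient = b - a^T x = -17.0
  y^{k+1} = 2.3 + 0.1*-17.0 = 0.6
Dual objective at y_2 = 0.6: reduced costs (0.2, 4.0), box minimizer x = (0.0, 0.0)
g(y_2) = b*y + (c1 - a1*y)*x1 + (c2 - a2*y)*x2 = 23*0.6 + 0.2*0.0 + 4.0*0.0 = 13.8 + 0.0 + 0.0 = 13.8


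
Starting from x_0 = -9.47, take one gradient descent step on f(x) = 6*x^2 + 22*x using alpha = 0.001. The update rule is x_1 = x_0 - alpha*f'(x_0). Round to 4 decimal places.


We compute the gradient at x_0 and apply the update.
f'(x) = 12*x + 22
f'(-9.47) = 12*-9.47 + 22 = -91.64
x_1 = -9.47 - 0.001*-91.64 = -9.3784


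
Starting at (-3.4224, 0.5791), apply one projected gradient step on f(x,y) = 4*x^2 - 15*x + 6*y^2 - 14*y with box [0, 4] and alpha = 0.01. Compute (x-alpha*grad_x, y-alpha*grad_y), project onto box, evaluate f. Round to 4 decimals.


Step 1: Compute gradient at (-3.4224, 0.5791).
grad_x = 2*4*-3.4224 - 15 = -42.3792
grad_y = 2*6*0.5791 - 14 = -7.0508
Step 2: Gradient step.
x_raw = -3.4224 - 0.01*-42.3792 = -2.9986
y_raw = 0.5791 - 0.01*-7.0508 = 0.6496
Step 3: Project onto [0, 4].
x_proj = clip(-2.9986) = 0.0
y_proj = clip(0.6496) = 0.6496
Step 4: Evaluate f.
f(0.0, 0.6496) = -6.5626


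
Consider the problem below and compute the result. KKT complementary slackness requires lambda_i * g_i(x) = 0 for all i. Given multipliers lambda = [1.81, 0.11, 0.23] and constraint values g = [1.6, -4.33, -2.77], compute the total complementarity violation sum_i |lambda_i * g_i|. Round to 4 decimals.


KKT complementary slackness check:
lambda_1 * g_1 = 1.81 * 1.6 = 2.896
lambda_2 * g_2 = 0.11 * -4.33 = -0.4763
lambda_3 * g_3 = 0.23 * -2.77 = -0.6371
Total violation = 2.896 + 0.4763 + 0.6371 = 4.0094


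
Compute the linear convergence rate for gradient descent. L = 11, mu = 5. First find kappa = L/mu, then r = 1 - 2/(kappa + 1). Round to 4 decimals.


Step 1: Compute the condition number.
kappa = L/mu = 11/5 = 2.2
Step 2: Compute the convergence rate.
r = 1 - 2/(kappa + 1) = 1 - 2*mu/(L + mu) = (L - mu)/(L + mu) = 6/16 = 0.375


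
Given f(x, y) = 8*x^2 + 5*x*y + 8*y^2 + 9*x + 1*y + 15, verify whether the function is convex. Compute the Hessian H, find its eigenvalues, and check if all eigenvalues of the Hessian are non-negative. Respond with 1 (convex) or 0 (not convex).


The Hessian of f(x,y) = 8*x^2 + 5*x*y + 8*y^2 + 9*x + 1*y + 15 is:
H = [[16, 5], [5, 16]]
Trace = 16 + 16 = 32
Determinant = 16*16 - (5)^2 = 231
Discriminant = (32)^2 - 4*231 = 100.0
Eigenvalues: lambda_1 = 11.0, lambda_2 = 21.0
The function is convex.

1


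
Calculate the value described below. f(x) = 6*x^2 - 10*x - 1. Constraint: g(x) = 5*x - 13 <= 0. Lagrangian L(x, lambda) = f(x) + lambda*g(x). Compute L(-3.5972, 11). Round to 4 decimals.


Step 1: Evaluate f(x).
f(-3.5972) = 6*(-3.5972)^2 - 10*(-3.5972) - 1 = 112.6111
Step 2: Evaluate g(x).
g(-3.5972) = 5*-3.5972 - 13 = -30.986
Step 3: Compute Lagrangian.
L = 112.6111 + 11*-30.986 = -228.2349


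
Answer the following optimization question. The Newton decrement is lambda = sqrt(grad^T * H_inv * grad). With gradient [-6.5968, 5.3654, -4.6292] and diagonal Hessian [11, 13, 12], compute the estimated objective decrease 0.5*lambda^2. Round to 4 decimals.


Step 1: H is diagonal, so H^(-1) * g = [-0.5997, 0.4127, -0.3858].
Step 2: g^T H^(-1) g = sum_i g_i^2 / H_ii
  = (-6.5968)^2/11 + (5.3654)^2/13 + (-4.6292)^2/12
  = 3.9562 + 2.2144 + 1.7858 = 7.9564
Step 3: Objective decrease = 0.5 * g^T H^(-1) g = 3.9782


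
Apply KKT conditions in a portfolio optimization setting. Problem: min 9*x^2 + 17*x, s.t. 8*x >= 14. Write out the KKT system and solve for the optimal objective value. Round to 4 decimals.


Step 1: Try lambda = 0 (constraint inactive).
x_unc = -17/(2*9) = -0.9444
Check: 8*-0.9444 = -7.5552 < 14 -- violated!
Step 2: Constraint must be active: 8*x = 14
x* = 14/8 = 1.75
lambda = (2*9*1.75 + 17)/8 = 6.0625
Step 3: Compute optimal value.
f(x*) = 9*1.75^2 + 17*1.75 = 57.3125


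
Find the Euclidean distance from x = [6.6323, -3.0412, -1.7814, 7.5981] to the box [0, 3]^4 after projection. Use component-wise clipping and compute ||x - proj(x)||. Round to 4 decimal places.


Project each component onto [0, 3].
clip(6.6323) = 3.0, clip(-3.0412) = 0.0, clip(-1.7814) = 0.0, clip(7.5981) = 3.0
Projection = [3.0, 0.0, 0.0, 3.0]
Squared diffs: [13.1936, 9.2489, 3.1734, 21.1425]
Distance = sqrt(46.7584) = 6.838


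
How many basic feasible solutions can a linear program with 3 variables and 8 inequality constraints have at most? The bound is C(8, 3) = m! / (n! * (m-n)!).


Each vertex corresponds to some choice of n active constraints out of m, so the number of vertices is at most C(m, n) = m! / (n!(m-n)!).
m = 8, n = 3
Numerator: 8 * 7 * 6
Denominator: 3! = 6
C(8, 3) = 56


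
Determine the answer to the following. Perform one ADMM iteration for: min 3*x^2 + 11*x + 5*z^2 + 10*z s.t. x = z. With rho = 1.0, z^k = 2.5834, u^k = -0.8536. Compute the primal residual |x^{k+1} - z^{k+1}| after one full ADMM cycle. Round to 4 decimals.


ADMM iteration with rho = 1.0, z^k = 2.5834, u^k = -0.8536
Step 1: x-update.
Minimize 3*x^2 + 11*x + (1.0/2)*(x - 2.5834 - 0.8536)^2
FOC: (2*3 + 1.0)*x = -11 + 1.0*(2.5834 + 0.8536)
x^{k+1} = -1.0804
Step 2: z-update.
Minimize 5*z^2 + 10*z + (1.0/2)*(-1.0804 - z - 0.8536)^2
FOC: (2*5 + 1.0)*z = -10 + 1.0*(-1.0804 - 0.8536)
z^{k+1} = -1.0849
Step 3: u-update.
u^{k+1} = -0.8536 - 1.0804 + 1.0849 = -0.8491
Step 4: Primal residual = |-1.0804 + 1.0849| = 0.0045


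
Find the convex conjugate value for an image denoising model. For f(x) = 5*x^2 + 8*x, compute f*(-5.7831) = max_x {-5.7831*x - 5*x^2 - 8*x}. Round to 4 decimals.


f*(y) = sup_x {y*x - a*x^2 - b*x} = sup_x {(y-b)*x - a*x^2}
FOC: (y - b) - 2a*x = 0 => x* = (y - b)/(2a)
x* = (-5.7831 - 8)/(2*5) = -1.3783
f*(-5.7831) = (y-b)^2/(4a) = (-5.7831 - 8)^2/(4*5)
= 189.9738/20 = 9.4987


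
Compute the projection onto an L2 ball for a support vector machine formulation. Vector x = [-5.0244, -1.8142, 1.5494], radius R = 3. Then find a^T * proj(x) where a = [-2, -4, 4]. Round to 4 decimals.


Step 1: Compute ||x|| (intermediates to 6 decimals).
||x|| = sqrt((-5.0244)^2 + (-1.8142)^2 + 1.5494^2) = 5.562064
Step 2: Project.
Since ||x|| > R, scale = R/||x|| = 3/5.562064 = 0.539368, proj(x) = scale * x
proj(x) = [-2.710001, -0.978521, 0.835697]
Step 3: Dot product.
a^T * proj(x) = -2*(-2.710001) - 4*(-0.978521) + 4*0.835697 = 12.6769


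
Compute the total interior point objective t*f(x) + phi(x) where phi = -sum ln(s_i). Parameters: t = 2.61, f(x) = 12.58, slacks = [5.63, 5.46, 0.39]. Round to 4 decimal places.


Step 1: Compute log-barrier.
ln values: [1.7281, 1.6974, -0.9416]
phi = -(1.7281 + 1.6974 - 0.9416) = -2.4839
Step 2: Compute augmented objective.
t*f(x) = 2.61*12.58 = 32.8338
Total = 32.8338 - 2.4839 = 30.3499


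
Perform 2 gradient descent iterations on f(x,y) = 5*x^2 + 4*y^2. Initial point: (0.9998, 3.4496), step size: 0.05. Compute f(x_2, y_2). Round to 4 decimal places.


Gradient descent on f(x,y) = 5*x^2 + 4*y^2.
Starting point: (0.9998, 3.4496), alpha = 0.05
Step 1: grad_x = 2*5*0.9998 = 9.998, grad_y = 2*4*3.4496 = 27.5968
  x_1 = 0.9998 - 0.05*9.998 = 0.4999
  y_1 = 3.4496 - 0.05*27.5968 = 2.0698
Step 2: grad_x = 2*5*0.4999 = 4.999, grad_y = 2*4*2.0698 = 16.5581
  x_2 = 0.4999 - 0.05*4.999 = 0.25
  y_2 = 2.0698 - 0.05*16.5581 = 1.2419
f(0.25, 1.2419) = 5*0.25^2 + 4*1.2419^2 = 6.4812


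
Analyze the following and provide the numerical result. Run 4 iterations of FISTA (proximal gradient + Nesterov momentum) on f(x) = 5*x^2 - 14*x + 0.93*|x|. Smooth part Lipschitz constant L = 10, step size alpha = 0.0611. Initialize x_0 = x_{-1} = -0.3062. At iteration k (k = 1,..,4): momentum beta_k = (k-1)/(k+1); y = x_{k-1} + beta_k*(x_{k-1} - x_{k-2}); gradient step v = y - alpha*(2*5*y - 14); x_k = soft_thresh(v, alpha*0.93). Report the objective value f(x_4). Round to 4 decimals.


FISTA on f(x) = 5*x^2 - 14*x + 0.93*|x|
L = 10, alpha = 0.0611
Iteration 1: beta = 0.0, y = -0.3062 + 0.0*(-0.3062 + 0.3062) = -0.3062
  grad(y) = -17.062, v = y - alpha*grad = 0.7363
  prox(v) = soft_thresh(0.7363, 0.0568) = 0.6795
Iteration 2: beta = 0.3333, y = 0.6795 + 0.3333*(0.6795 + 0.3062) = 1.008
  grad(y) = -3.9198, v = y - alpha*grad = 1.2475
  prox(v) = soft_thresh(1.2475, 0.0568) = 1.1907
Iteration 3: beta = 0.5, y = 1.1907 + 0.5*(1.1907 - 0.6795) = 1.4463
  grad(y) = 0.4631, v = y - alpha*grad = 1.418
  prox(v) = soft_thresh(1.418, 0.0568) = 1.3612
Iteration 4: beta = 0.6, y = 1.3612 + 0.6*(1.3612 - 1.1907) = 1.4635
  grad(y) = 0.6349, v = y - alpha*grad = 1.4247
  prox(v) = soft_thresh(1.4247, 0.0568) = 1.3679
f(x_4) = 5*1.3679^2 - 14*1.3679 + 0.93*|1.3679| = -8.5227
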